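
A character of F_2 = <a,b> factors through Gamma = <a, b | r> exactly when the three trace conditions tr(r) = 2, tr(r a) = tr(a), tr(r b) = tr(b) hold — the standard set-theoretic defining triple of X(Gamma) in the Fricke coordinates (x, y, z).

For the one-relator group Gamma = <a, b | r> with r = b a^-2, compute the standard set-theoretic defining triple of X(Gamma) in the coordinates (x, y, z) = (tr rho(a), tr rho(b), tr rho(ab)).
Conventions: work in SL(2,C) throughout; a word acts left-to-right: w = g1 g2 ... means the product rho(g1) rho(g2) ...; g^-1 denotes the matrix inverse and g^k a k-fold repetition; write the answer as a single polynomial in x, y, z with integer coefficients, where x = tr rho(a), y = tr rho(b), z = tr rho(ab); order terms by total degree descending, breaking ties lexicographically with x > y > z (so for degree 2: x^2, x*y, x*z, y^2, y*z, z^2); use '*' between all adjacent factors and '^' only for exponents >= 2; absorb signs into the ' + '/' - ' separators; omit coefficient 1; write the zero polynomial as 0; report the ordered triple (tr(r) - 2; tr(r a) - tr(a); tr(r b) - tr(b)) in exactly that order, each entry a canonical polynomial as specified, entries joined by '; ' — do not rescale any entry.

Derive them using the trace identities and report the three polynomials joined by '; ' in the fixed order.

trace(b a^-1) = trace(b) * trace(a) - trace(b a) = x*y - z
trace(b a^-2) = trace(b a^-1) * trace(a) - trace(b) = x^2*y - x*z - y
next, trace(b^2) = trace(b) * trace(b) - trace(1) = y^2 - 2
and trace(b^2 a) = trace(b) * trace(a b) - trace(a) = y*z - x
and trace(a^-1 b^2) = trace(b^2) * trace(a) - trace(b^2 a) = x*y^2 - y*z - x
trace(b a^-2 b) = trace(a^-1 b^2) * trace(a) - trace(a^-1 b^2 a) = x^2*y^2 - x*y*z - x^2 - y^2 + 2
assemble the triple (trace(r) - 2; trace(r a) - x; trace(r b) - y)

x^2*y - x*z - y - 2; x*y - x - z; x^2*y^2 - x*y*z - x^2 - y^2 - y + 2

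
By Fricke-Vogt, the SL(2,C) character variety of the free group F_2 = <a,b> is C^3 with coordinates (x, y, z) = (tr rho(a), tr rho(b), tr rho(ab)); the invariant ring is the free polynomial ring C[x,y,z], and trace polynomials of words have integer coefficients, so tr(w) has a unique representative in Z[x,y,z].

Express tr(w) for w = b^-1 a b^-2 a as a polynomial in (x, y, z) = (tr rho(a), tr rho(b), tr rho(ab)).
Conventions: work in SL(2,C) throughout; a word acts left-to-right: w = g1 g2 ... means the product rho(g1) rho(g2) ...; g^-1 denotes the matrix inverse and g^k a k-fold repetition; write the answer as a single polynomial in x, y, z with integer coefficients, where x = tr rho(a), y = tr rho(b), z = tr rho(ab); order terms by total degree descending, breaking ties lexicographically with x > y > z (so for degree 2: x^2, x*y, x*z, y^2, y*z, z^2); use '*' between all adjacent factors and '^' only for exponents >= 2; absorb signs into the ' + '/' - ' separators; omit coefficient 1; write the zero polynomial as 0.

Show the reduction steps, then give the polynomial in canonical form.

x^2*y^3 - 2*x*y^2*z - x^2*y + y*z^2 + x*z - y

tr(a^2) = tr(a)*tr(a) - tr(1) = x^2 - 2
tr(a^2 b) = tr(a)*tr(b a) - tr(b) = x*z - y
tr(a^2 b^-1) = tr(a^2)*tr(b) - tr(a^2 b) = x^2*y - x*z - y
tr(a b^-2 a) = tr(a^2 b^-1)*tr(b) - tr(a^2) = x^2*y^2 - x*y*z - x^2 - y^2 + 2
apply: tr(a b a b) = tr(b a)*tr(b a) - tr(1) = z^2 - 2
use: tr(a b a b^-1) = tr(a b a)*tr(b) - tr(a b a b) = x*y*z - y^2 - z^2 + 2
apply: tr(a b^-2 a b) = tr(a b a b^-1)*tr(b) - tr(a b a) = x*y^2*z - y^3 - y*z^2 - x*z + 3*y
use: tr(b^-1 a b^-2 a) = tr(a b^-2 a)*tr(b) - tr(a b^-2 a b) = x^2*y^3 - 2*x*y^2*z - x^2*y + y*z^2 + x*z - y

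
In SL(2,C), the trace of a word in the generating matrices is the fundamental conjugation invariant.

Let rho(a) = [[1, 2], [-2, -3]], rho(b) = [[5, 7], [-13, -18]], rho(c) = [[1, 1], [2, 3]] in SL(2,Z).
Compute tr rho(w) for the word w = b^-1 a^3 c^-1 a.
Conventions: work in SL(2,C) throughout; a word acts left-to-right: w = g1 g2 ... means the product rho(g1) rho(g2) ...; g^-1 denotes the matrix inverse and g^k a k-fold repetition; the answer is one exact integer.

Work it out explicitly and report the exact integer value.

10

rho(b^-1) = [[-18, -7], [13, 5]]
... * rho(a) = [[1, 2], [-2, -3]]  ->  [[-4, -15], [3, 11]]
... * rho(a) = [[1, 2], [-2, -3]]  ->  [[26, 37], [-19, -27]]
... * rho(a) = [[1, 2], [-2, -3]]  ->  [[-48, -59], [35, 43]]
... * rho(c^-1) = [[3, -1], [-2, 1]]  ->  [[-26, -11], [19, 8]]
... * rho(a) = [[1, 2], [-2, -3]]  ->  [[-4, -19], [3, 14]]
tr = -4 + 14 = 10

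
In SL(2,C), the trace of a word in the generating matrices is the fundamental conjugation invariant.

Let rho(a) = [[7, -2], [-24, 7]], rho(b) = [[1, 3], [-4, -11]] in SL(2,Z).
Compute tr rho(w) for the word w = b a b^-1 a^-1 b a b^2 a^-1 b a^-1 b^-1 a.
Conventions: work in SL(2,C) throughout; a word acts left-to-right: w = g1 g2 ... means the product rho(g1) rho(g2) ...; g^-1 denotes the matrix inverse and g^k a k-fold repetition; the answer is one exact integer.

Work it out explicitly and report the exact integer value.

rho(b) = [[1, 3], [-4, -11]]
... * rho(a) = [[7, -2], [-24, 7]]  ->  [[-65, 19], [236, -69]]
... * rho(b^-1) = [[-11, -3], [4, 1]]  ->  [[791, 214], [-2872, -777]]
... * rho(a^-1) = [[7, 2], [24, 7]]  ->  [[10673, 3080], [-38752, -11183]]
... * rho(b) = [[1, 3], [-4, -11]]  ->  [[-1647, -1861], [5980, 6757]]
... * rho(a) = [[7, -2], [-24, 7]]  ->  [[33135, -9733], [-120308, 35339]]
... * rho(b) = [[1, 3], [-4, -11]]  ->  [[72067, 206468], [-261664, -749653]]
... * rho(b) = [[1, 3], [-4, -11]]  ->  [[-753805, -2054947], [2736948, 7461191]]
... * rho(a^-1) = [[7, 2], [24, 7]]  ->  [[-54595363, -15892239], [198227220, 57702233]]
... * rho(b) = [[1, 3], [-4, -11]]  ->  [[8973593, 11028540], [-32581712, -40042903]]
... * rho(a^-1) = [[7, 2], [24, 7]]  ->  [[327500111, 95146966], [-1189101656, -345463745]]
... * rho(b^-1) = [[-11, -3], [4, 1]]  ->  [[-3221913357, -887353367], [11698263236, 3221841223]]
... * rho(a) = [[7, -2], [-24, 7]]  ->  [[-1256912691, 232353145], [4563653300, -843637911]]
tr = -1256912691 + -843637911 = -2100550602

-2100550602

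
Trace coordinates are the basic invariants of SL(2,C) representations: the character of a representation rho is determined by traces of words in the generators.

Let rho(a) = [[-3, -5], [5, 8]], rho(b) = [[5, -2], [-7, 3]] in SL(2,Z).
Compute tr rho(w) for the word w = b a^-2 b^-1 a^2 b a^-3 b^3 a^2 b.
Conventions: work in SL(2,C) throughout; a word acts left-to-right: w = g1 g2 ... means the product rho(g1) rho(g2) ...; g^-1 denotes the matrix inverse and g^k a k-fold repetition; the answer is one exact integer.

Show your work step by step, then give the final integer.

-21460462850

rho(b) = [[5, -2], [-7, 3]]
... * rho(a^-1) = [[8, 5], [-5, -3]]  ->  [[50, 31], [-71, -44]]
... * rho(a^-1) = [[8, 5], [-5, -3]]  ->  [[245, 157], [-348, -223]]
... * rho(b^-1) = [[3, 2], [7, 5]]  ->  [[1834, 1275], [-2605, -1811]]
... * rho(a) = [[-3, -5], [5, 8]]  ->  [[873, 1030], [-1240, -1463]]
... * rho(a) = [[-3, -5], [5, 8]]  ->  [[2531, 3875], [-3595, -5504]]
... * rho(b) = [[5, -2], [-7, 3]]  ->  [[-14470, 6563], [20553, -9322]]
... * rho(a^-1) = [[8, 5], [-5, -3]]  ->  [[-148575, -92039], [211034, 130731]]
... * rho(a^-1) = [[8, 5], [-5, -3]]  ->  [[-728405, -466758], [1034617, 662977]]
... * rho(a^-1) = [[8, 5], [-5, -3]]  ->  [[-3493450, -2241751], [4962051, 3184154]]
... * rho(b) = [[5, -2], [-7, 3]]  ->  [[-1774993, 261647], [2521177, -371640]]
... * rho(b) = [[5, -2], [-7, 3]]  ->  [[-10706494, 4334927], [15207365, -6157274]]
... * rho(b) = [[5, -2], [-7, 3]]  ->  [[-83876959, 34417769], [119137743, -48886552]]
... * rho(a) = [[-3, -5], [5, 8]]  ->  [[423719722, 694726947], [-601845989, -986781131]]
... * rho(a) = [[-3, -5], [5, 8]]  ->  [[2202475569, 3439216966], [-3128367688, -4885019103]]
... * rho(b) = [[5, -2], [-7, 3]]  ->  [[-13062140917, 5912699760], [18553295281, -8398321933]]
tr = -13062140917 + -8398321933 = -21460462850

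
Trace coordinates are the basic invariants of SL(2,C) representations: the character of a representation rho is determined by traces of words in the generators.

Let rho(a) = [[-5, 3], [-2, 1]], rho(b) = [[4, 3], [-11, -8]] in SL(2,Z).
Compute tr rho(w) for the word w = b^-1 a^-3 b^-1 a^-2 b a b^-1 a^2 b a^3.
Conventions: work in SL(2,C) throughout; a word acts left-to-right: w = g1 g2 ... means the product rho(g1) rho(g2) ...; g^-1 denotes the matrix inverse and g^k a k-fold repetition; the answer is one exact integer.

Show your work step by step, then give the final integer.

rho(b^-1) = [[-8, -3], [11, 4]]
... * rho(a^-1) = [[1, -3], [2, -5]]  ->  [[-14, 39], [19, -53]]
... * rho(a^-1) = [[1, -3], [2, -5]]  ->  [[64, -153], [-87, 208]]
... * rho(a^-1) = [[1, -3], [2, -5]]  ->  [[-242, 573], [329, -779]]
... * rho(b^-1) = [[-8, -3], [11, 4]]  ->  [[8239, 3018], [-11201, -4103]]
... * rho(a^-1) = [[1, -3], [2, -5]]  ->  [[14275, -39807], [-19407, 54118]]
... * rho(a^-1) = [[1, -3], [2, -5]]  ->  [[-65339, 156210], [88829, -212369]]
... * rho(b) = [[4, 3], [-11, -8]]  ->  [[-1979666, -1445697], [2691375, 1965439]]
... * rho(a) = [[-5, 3], [-2, 1]]  ->  [[12789724, -7384695], [-17387753, 10039564]]
... * rho(b^-1) = [[-8, -3], [11, 4]]  ->  [[-183549437, -67907952], [249537228, 92321515]]
... * rho(a) = [[-5, 3], [-2, 1]]  ->  [[1053563089, -618556263], [-1432329170, 840933199]]
... * rho(a) = [[-5, 3], [-2, 1]]  ->  [[-4030702919, 2542133004], [5479779452, -3456054311]]
... * rho(b) = [[4, 3], [-11, -8]]  ->  [[-44086274720, -32429172789], [59935715229, 44087772844]]
... * rho(a) = [[-5, 3], [-2, 1]]  ->  [[285289719178, -164687996949], [-387854121833, 223894918531]]
... * rho(a) = [[-5, 3], [-2, 1]]  ->  [[-1097072601992, 691181160585], [1491480772103, -939667446968]]
... * rho(a) = [[-5, 3], [-2, 1]]  ->  [[4103000688790, -2600036645391], [-5578068966579, 3534774869341]]
tr = 4103000688790 + 3534774869341 = 7637775558131

7637775558131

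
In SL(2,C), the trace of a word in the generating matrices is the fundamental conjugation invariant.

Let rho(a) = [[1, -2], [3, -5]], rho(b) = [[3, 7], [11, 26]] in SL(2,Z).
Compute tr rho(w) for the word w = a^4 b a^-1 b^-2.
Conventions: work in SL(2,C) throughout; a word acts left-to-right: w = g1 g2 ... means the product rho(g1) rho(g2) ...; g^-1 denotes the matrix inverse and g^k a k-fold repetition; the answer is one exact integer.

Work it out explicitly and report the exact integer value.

rho(a) = [[1, -2], [3, -5]]
... * rho(a) = [[1, -2], [3, -5]]  ->  [[-5, 8], [-12, 19]]
... * rho(a) = [[1, -2], [3, -5]]  ->  [[19, -30], [45, -71]]
... * rho(a) = [[1, -2], [3, -5]]  ->  [[-71, 112], [-168, 265]]
... * rho(b) = [[3, 7], [11, 26]]  ->  [[1019, 2415], [2411, 5714]]
... * rho(a^-1) = [[-5, 2], [-3, 1]]  ->  [[-12340, 4453], [-29197, 10536]]
... * rho(b^-1) = [[26, -7], [-11, 3]]  ->  [[-369823, 99739], [-875018, 235987]]
... * rho(b^-1) = [[26, -7], [-11, 3]]  ->  [[-10712527, 2887978], [-25346325, 6833087]]
tr = -10712527 + 6833087 = -3879440

-3879440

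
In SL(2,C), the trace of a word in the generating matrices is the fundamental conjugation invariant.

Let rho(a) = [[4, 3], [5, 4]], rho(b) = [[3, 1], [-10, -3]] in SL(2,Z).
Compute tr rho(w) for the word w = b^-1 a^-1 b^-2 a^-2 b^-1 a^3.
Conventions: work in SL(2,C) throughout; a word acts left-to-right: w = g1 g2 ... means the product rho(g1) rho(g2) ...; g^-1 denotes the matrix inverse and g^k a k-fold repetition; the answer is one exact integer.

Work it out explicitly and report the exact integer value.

rho(b^-1) = [[-3, -1], [10, 3]]
... * rho(a^-1) = [[4, -3], [-5, 4]]  ->  [[-7, 5], [25, -18]]
... * rho(b^-1) = [[-3, -1], [10, 3]]  ->  [[71, 22], [-255, -79]]
... * rho(b^-1) = [[-3, -1], [10, 3]]  ->  [[7, -5], [-25, 18]]
... * rho(a^-1) = [[4, -3], [-5, 4]]  ->  [[53, -41], [-190, 147]]
... * rho(a^-1) = [[4, -3], [-5, 4]]  ->  [[417, -323], [-1495, 1158]]
... * rho(b^-1) = [[-3, -1], [10, 3]]  ->  [[-4481, -1386], [16065, 4969]]
... * rho(a) = [[4, 3], [5, 4]]  ->  [[-24854, -18987], [89105, 68071]]
... * rho(a) = [[4, 3], [5, 4]]  ->  [[-194351, -150510], [696775, 539599]]
... * rho(a) = [[4, 3], [5, 4]]  ->  [[-1529954, -1185093], [5485095, 4248721]]
tr = -1529954 + 4248721 = 2718767

2718767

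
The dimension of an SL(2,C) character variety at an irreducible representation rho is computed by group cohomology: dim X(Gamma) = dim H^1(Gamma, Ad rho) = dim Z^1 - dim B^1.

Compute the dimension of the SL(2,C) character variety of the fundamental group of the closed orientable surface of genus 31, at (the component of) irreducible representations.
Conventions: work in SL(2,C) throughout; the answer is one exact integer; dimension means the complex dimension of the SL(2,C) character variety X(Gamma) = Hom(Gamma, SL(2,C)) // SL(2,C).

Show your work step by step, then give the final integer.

180

The genus-31 surface group: 2g = 62 generators, one relator prod [a_i, b_i].
Before the relator condition, cocycle space has dim 3*62 = 186.
H^2 = coker(d_2) is dual to H^0 = 0 at irreducible rho (Poincare duality), so d_2 is onto: dim Z^1 = 183.
dim B^1 = 3 (coboundaries, injective at irreducible rho).
dim H^1 = 183 - 3 = 180 = dim X.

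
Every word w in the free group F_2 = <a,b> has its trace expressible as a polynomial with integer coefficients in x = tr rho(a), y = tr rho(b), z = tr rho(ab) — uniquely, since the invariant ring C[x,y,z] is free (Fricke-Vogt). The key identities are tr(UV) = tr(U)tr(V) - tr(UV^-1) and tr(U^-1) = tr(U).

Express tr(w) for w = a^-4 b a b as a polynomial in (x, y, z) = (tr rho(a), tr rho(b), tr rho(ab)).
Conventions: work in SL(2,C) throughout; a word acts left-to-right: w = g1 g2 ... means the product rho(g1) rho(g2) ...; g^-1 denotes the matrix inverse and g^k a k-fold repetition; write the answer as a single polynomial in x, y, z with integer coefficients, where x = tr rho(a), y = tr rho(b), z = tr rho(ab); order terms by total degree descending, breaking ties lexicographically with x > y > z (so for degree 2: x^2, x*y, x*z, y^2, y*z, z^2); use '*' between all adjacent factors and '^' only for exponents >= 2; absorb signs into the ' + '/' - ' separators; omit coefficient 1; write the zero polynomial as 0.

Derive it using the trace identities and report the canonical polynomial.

x^4*y*z - x^5 - x^3*z^2 - 3*x^2*y*z + 5*x^3 + 2*x*z^2 + y*z - 5*x

trace(b a b) = trace(b) * trace(a b) - trace(a)   [square of b] = y*z - x
trace(b a b a) = trace(b a) * trace(b a) - trace(1)   [split at a repeated b] = z^2 - 2
trace(a^-1 b a b) = trace(b a b) * trace(a) - trace(b a b a)   [inverse elimination on a] = x*y*z - x^2 - z^2 + 2
trace(a^-2 b a b) = trace(a^-1 b a b) * trace(a) - trace(a^-1 b a b a)   [inverse elimination on a] = x^2*y*z - x^3 - x*z^2 - y*z + 3*x
trace(a^-1 b a b a^-2) = trace(a^-2 b a b) * trace(a) - trace(a^-2 b a b a)   [inverse elimination on a] = x^3*y*z - x^4 - x^2*z^2 - 2*x*y*z + 4*x^2 + z^2 - 2
trace(a^-4 b a b) = trace(a^-1 b a b a^-2) * trace(a) - trace(a^-1 b a b a^-1)   [inverse elimination on a] = x^4*y*z - x^5 - x^3*z^2 - 3*x^2*y*z + 5*x^3 + 2*x*z^2 + y*z - 5*x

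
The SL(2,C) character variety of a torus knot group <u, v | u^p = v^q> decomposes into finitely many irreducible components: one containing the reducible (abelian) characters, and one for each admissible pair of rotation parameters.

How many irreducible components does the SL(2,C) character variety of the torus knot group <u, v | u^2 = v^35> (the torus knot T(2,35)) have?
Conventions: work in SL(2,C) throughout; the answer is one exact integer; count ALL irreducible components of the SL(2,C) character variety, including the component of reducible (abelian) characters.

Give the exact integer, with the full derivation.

In the torus knot group T(2,35), u^2 = v^35 is central, so an irreducible representation sends it to +I or -I (Schur).
So on each irreducible component the traces are pinned: tr(u) = 2*cos(pi*alpha/2) with 1 <= alpha <= 1, tr(v) = 2*cos(pi*beta/35) with 1 <= beta <= 34.
u^2 = (-1)^alpha I and v^35 = (-1)^beta I must agree, so alpha and beta have equal parity.
Enumerate parity-matched pairs: 1*17 odd-odd plus 0*17 even-even gives 17.
components with irreducible characters: 17; plus the single component of reducible (abelian) characters: total 18.

18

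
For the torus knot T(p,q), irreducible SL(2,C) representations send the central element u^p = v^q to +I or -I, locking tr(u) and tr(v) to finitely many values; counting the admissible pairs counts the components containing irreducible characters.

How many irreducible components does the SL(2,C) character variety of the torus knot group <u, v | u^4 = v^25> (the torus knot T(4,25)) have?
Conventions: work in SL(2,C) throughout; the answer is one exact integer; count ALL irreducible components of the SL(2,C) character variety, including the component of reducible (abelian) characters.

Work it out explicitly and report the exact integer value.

In the torus knot group T(4,25), u^4 = v^25 is central, so an irreducible representation sends it to +I or -I (Schur).
This locks tr(u) to 2*cos(pi*alpha/4), alpha in 1..3, and tr(v) to 2*cos(pi*beta/25), beta in 1..24, on each component of irreducible characters.
The two central values (-1)^alpha I and (-1)^beta I must be the same matrix, so alpha and beta share a parity.
Enumerate parity-matched pairs: 2*12 odd-odd plus 1*12 even-even gives 36.
That is 36 components of irreducible characters, and with the reducible (abelian) component the total is 37.

37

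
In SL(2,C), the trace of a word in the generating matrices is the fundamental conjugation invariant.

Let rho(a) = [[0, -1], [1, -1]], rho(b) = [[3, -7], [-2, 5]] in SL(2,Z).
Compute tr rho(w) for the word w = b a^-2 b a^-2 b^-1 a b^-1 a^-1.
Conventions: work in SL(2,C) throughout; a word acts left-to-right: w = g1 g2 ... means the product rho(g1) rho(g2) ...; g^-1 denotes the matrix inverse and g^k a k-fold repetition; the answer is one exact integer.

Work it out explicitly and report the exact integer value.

rho(b) = [[3, -7], [-2, 5]]
... * rho(a^-1) = [[-1, 1], [-1, 0]]  ->  [[4, 3], [-3, -2]]
... * rho(a^-1) = [[-1, 1], [-1, 0]]  ->  [[-7, 4], [5, -3]]
... * rho(b) = [[3, -7], [-2, 5]]  ->  [[-29, 69], [21, -50]]
... * rho(a^-1) = [[-1, 1], [-1, 0]]  ->  [[-40, -29], [29, 21]]
... * rho(a^-1) = [[-1, 1], [-1, 0]]  ->  [[69, -40], [-50, 29]]
... * rho(b^-1) = [[5, 7], [2, 3]]  ->  [[265, 363], [-192, -263]]
... * rho(a) = [[0, -1], [1, -1]]  ->  [[363, -628], [-263, 455]]
... * rho(b^-1) = [[5, 7], [2, 3]]  ->  [[559, 657], [-405, -476]]
... * rho(a^-1) = [[-1, 1], [-1, 0]]  ->  [[-1216, 559], [881, -405]]
tr = -1216 + -405 = -1621

-1621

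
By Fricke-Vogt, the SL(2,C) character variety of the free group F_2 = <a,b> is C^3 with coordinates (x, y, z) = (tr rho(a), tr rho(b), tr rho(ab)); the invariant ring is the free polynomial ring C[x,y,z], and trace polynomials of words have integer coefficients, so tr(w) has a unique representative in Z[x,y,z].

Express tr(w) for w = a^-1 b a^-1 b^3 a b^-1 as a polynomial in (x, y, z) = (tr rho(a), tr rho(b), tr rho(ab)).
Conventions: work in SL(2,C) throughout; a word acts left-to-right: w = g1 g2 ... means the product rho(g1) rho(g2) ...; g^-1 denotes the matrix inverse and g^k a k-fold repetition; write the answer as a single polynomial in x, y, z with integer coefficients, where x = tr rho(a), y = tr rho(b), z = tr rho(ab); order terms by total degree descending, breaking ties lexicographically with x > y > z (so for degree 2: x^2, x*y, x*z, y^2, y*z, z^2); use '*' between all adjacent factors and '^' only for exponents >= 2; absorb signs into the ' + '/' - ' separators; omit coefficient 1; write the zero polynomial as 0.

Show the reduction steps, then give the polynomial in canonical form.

reduce: tr(a b^2) = tr(b)*tr(a b) - tr(a) = y*z - x
so tr(b^3 a) = tr(b)*tr(a b^2) - tr(a b) = y^2*z - x*y - z
so tr(b^4 a) = tr(b)*tr(a b^3) - tr(a b^2) = y^3*z - x*y^2 - 2*y*z + x
tr(b^2) = tr(b)*tr(b) - tr(1) = y^2 - 2
reduce: tr(b^3) = tr(b)*tr(b^2) - tr(b) = y^3 - 3*y
tr(b^4) = tr(b)*tr(b^3) - tr(b^2) = y^4 - 4*y^2 + 2
so tr(a b^4 a) = tr(a)*tr(b^4 a) - tr(b^4) = x*y^3*z - x^2*y^2 - y^4 - 2*x*y*z + x^2 + 4*y^2 - 2
tr(a b a b) = tr(b a)*tr(b a) - tr(1) = z^2 - 2
tr(a b a) = tr(a)*tr(b a) - tr(b) = x*z - y
tr(a b a b^2) = tr(b)*tr(a b a b) - tr(a b a) = y*z^2 - x*z - y
so tr(a b a b^3) = tr(b)*tr(a b a b^2) - tr(a b a b) = y^2*z^2 - x*y*z - y^2 - z^2 + 2
tr(a b^4 a b) = tr(b)*tr(a b a b^3) - tr(a b a b^2) = y^3*z^2 - x*y^2*z - y^3 - 2*y*z^2 + x*z + 3*y
reduce: tr(b^4 a b^-1 a) = tr(a b^4 a)*tr(b) - tr(a b^4 a b) = x*y^4*z - x^2*y^3 - y^5 - y^3*z^2 - x*y^2*z + x^2*y + 5*y^3 + 2*y*z^2 - x*z - 5*y
tr(b^3 a b^-1 a^-1 b) = tr(b^4 a b^-1)*tr(a) - tr(b^4 a b^-1 a) = -x*y^4*z + x^2*y^3 + y^5 + y^3*z^2 + 2*x*y^2*z - 2*x^2*y - 5*y^3 - 2*y*z^2 + 5*y
so tr(a^2) = tr(a)*tr(a) - tr(1) = x^2 - 2
tr(b a^2 b) = tr(b)*tr(a^2 b) - tr(a^2) = x*y*z - x^2 - y^2 + 2
tr(a b^3 a) = tr(b)*tr(b a^2 b) - tr(b a^2) = x*y^2*z - x^2*y - y^3 - x*z + 3*y
so tr(b a^2 b a b) = tr(a)*tr(b a b^2 a) - tr(b a b^2) = x*y*z^2 - x^2*z - y^2*z + z
reduce: tr(b a^2 b a) = tr(a)*tr(b a b a) - tr(b a b) = x*z^2 - y*z - x
tr(a b a b^3 a) = tr(b)*tr(b a^2 b a b) - tr(b a^2 b a) = x*y^2*z^2 - x^2*y*z - y^3*z - x*z^2 + 2*y*z + x
reduce: tr(a b a b a b) = tr(a b a b)*tr(a b) - tr(b a) = z^3 - 3*z
tr(b a b a b a b) = tr(b)*tr(a b a b a b) - tr(a b a b a) = y*z^3 - x*z^2 - 2*y*z + x
tr(a b a b^3 a b) = tr(b)*tr(b a b a b a b) - tr(b a b a b a) = y^2*z^3 - x*y*z^2 - 2*y^2*z - z^3 + x*y + 3*z
tr(b a b^3 a b^-1 a) = tr(a b a b^3 a)*tr(b) - tr(a b a b^3 a b) = x*y^3*z^2 - x^2*y^2*z - y^4*z - y^2*z^3 + 4*y^2*z + z^3 - 3*z
tr(b^3 a b^-1 a^-1 b a) = tr(b a b^3 a b^-1)*tr(a) - tr(b a b^3 a b^-1 a) = -x*y^3*z^2 + 2*x^2*y^2*z + y^4*z + y^2*z^3 - x^3*y - x*y^3 - x^2*z - 4*y^2*z - z^3 + 3*x*y + 3*z
tr(a^-1 b a^-1 b^3 a b^-1) = tr(b^3 a b^-1 a^-1 b)*tr(a) - tr(b^3 a b^-1 a^-1 b a) = -x^2*y^4*z + x^3*y^3 + x*y^5 + 2*x*y^3*z^2 - y^4*z - y^2*z^3 - x^3*y - 4*x*y^3 - 2*x*y*z^2 + x^2*z + 4*y^2*z + z^3 + 2*x*y - 3*z

-x^2*y^4*z + x^3*y^3 + x*y^5 + 2*x*y^3*z^2 - y^4*z - y^2*z^3 - x^3*y - 4*x*y^3 - 2*x*y*z^2 + x^2*z + 4*y^2*z + z^3 + 2*x*y - 3*z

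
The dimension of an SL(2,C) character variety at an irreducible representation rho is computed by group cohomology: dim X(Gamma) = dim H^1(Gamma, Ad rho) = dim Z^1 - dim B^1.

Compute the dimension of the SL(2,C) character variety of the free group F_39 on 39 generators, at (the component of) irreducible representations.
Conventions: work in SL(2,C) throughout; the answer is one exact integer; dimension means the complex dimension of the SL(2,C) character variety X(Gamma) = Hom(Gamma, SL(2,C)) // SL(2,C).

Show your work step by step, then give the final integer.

The free group F_39: 39 generators, no relators.
So Z^1 = (sl_2)^39 in full: dim Z^1 = 117.
Irreducibility makes the coboundary map sl_2 -> Z^1 injective (trivial centralizer), so dim B^1 = 3.
dim X = dim H^1 = dim Z^1 - dim B^1 = 117 - 3 = 114.

114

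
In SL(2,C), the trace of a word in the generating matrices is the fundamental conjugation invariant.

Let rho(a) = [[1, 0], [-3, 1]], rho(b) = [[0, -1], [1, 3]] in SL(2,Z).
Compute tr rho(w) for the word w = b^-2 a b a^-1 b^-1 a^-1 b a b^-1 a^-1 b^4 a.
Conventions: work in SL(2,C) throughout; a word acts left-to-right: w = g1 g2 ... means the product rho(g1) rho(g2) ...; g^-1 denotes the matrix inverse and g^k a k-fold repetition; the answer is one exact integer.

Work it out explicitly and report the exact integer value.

67723

rho(b^-1) = [[3, 1], [-1, 0]]
... * rho(b^-1) = [[3, 1], [-1, 0]]  ->  [[8, 3], [-3, -1]]
... * rho(a) = [[1, 0], [-3, 1]]  ->  [[-1, 3], [0, -1]]
... * rho(b) = [[0, -1], [1, 3]]  ->  [[3, 10], [-1, -3]]
... * rho(a^-1) = [[1, 0], [3, 1]]  ->  [[33, 10], [-10, -3]]
... * rho(b^-1) = [[3, 1], [-1, 0]]  ->  [[89, 33], [-27, -10]]
... * rho(a^-1) = [[1, 0], [3, 1]]  ->  [[188, 33], [-57, -10]]
... * rho(b) = [[0, -1], [1, 3]]  ->  [[33, -89], [-10, 27]]
... * rho(a) = [[1, 0], [-3, 1]]  ->  [[300, -89], [-91, 27]]
... * rho(b^-1) = [[3, 1], [-1, 0]]  ->  [[989, 300], [-300, -91]]
... * rho(a^-1) = [[1, 0], [3, 1]]  ->  [[1889, 300], [-573, -91]]
... * rho(b) = [[0, -1], [1, 3]]  ->  [[300, -989], [-91, 300]]
... * rho(b) = [[0, -1], [1, 3]]  ->  [[-989, -3267], [300, 991]]
... * rho(b) = [[0, -1], [1, 3]]  ->  [[-3267, -8812], [991, 2673]]
... * rho(b) = [[0, -1], [1, 3]]  ->  [[-8812, -23169], [2673, 7028]]
... * rho(a) = [[1, 0], [-3, 1]]  ->  [[60695, -23169], [-18411, 7028]]
tr = 60695 + 7028 = 67723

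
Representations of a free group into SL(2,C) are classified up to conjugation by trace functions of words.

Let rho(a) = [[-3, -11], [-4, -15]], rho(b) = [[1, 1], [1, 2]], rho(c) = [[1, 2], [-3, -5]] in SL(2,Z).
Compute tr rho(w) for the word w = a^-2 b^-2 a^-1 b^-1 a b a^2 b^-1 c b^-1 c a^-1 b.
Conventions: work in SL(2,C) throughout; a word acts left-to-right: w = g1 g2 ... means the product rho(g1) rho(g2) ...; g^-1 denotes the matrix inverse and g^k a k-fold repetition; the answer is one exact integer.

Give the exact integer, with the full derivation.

-2077127830

rho(a^-1) = [[-15, 11], [4, -3]]
... * rho(a^-1) = [[-15, 11], [4, -3]]  ->  [[269, -198], [-72, 53]]
... * rho(b^-1) = [[2, -1], [-1, 1]]  ->  [[736, -467], [-197, 125]]
... * rho(b^-1) = [[2, -1], [-1, 1]]  ->  [[1939, -1203], [-519, 322]]
... * rho(a^-1) = [[-15, 11], [4, -3]]  ->  [[-33897, 24938], [9073, -6675]]
... * rho(b^-1) = [[2, -1], [-1, 1]]  ->  [[-92732, 58835], [24821, -15748]]
... * rho(a) = [[-3, -11], [-4, -15]]  ->  [[42856, 137527], [-11471, -36811]]
... * rho(b) = [[1, 1], [1, 2]]  ->  [[180383, 317910], [-48282, -85093]]
... * rho(a) = [[-3, -11], [-4, -15]]  ->  [[-1812789, -6752863], [485218, 1807497]]
... * rho(a) = [[-3, -11], [-4, -15]]  ->  [[32449819, 121233624], [-8685642, -32449853]]
... * rho(b^-1) = [[2, -1], [-1, 1]]  ->  [[-56333986, 88783805], [15078569, -23764211]]
... * rho(c) = [[1, 2], [-3, -5]]  ->  [[-322685401, -556586997], [86371202, 148978193]]
... * rho(b^-1) = [[2, -1], [-1, 1]]  ->  [[-88783805, -233901596], [23764211, 62606991]]
... * rho(c) = [[1, 2], [-3, -5]]  ->  [[612920983, 991940370], [-164056762, -265506533]]
... * rho(a^-1) = [[-15, 11], [4, -3]]  ->  [[-5226053265, 3766309703], [1398825298, -1008104783]]
... * rho(b) = [[1, 1], [1, 2]]  ->  [[-1459743562, 2306566141], [390720515, -617384268]]
tr = -1459743562 + -617384268 = -2077127830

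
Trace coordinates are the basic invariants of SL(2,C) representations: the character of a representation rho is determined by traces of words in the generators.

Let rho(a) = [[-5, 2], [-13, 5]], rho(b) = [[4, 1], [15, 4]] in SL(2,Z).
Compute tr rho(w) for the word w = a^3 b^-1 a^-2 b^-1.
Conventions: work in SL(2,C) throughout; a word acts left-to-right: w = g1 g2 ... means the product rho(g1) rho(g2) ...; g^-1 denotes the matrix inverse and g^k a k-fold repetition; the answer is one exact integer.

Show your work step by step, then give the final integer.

rho(a) = [[-5, 2], [-13, 5]]
... * rho(a) = [[-5, 2], [-13, 5]]  ->  [[-1, 0], [0, -1]]
... * rho(a) = [[-5, 2], [-13, 5]]  ->  [[5, -2], [13, -5]]
... * rho(b^-1) = [[4, -1], [-15, 4]]  ->  [[50, -13], [127, -33]]
... * rho(a^-1) = [[5, -2], [13, -5]]  ->  [[81, -35], [206, -89]]
... * rho(a^-1) = [[5, -2], [13, -5]]  ->  [[-50, 13], [-127, 33]]
... * rho(b^-1) = [[4, -1], [-15, 4]]  ->  [[-395, 102], [-1003, 259]]
tr = -395 + 259 = -136

-136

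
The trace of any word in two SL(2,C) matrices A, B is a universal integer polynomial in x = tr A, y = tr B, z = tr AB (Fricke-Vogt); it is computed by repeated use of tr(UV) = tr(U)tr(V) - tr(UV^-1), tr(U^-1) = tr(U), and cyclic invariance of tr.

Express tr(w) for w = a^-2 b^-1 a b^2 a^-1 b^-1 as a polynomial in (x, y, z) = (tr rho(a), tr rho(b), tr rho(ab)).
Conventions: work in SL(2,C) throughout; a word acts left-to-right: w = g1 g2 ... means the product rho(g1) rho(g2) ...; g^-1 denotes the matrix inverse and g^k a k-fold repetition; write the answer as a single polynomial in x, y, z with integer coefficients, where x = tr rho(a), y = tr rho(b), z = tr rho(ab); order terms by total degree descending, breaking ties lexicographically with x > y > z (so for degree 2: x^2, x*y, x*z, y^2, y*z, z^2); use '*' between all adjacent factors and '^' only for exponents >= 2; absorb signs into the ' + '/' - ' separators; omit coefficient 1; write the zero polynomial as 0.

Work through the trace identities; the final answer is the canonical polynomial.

tr(a b a) = tr(a) * tr(b a) - tr(b)   [square of a] = x*z - y
apply: tr(a b a b) = tr(a b) * tr(a b) - tr(1)   [split at a repeated a] = z^2 - 2
tr(b^-1 a b a) = tr(a b a) * tr(b) - tr(a b a b)   [inverse elimination on b] = x*y*z - y^2 - z^2 + 2
tr(a^-1 b^-1 a b) = tr(b^-1 a b) * tr(a) - tr(b^-1 a b a)   [inverse elimination on a] = -x*y*z + x^2 + y^2 + z^2 - 2
use: tr(b^2 a) = tr(b) * tr(a b) - tr(a)   [square of b] = y*z - x
apply: tr(b^2) = tr(b) * tr(b) - tr(1)   [square of b] = y^2 - 2
tr(a b^2 a) = tr(a) * tr(b^2 a) - tr(b^2)   [square of a] = x*y*z - x^2 - y^2 + 2
tr(a b^2 a b) = tr(b) * tr(a b a b) - tr(a b a)   [square of b] = y*z^2 - x*z - y
use: tr(a b^2 a b^-1) = tr(a b^2 a) * tr(b) - tr(a b^2 a b)   [inverse elimination on b] = x*y^2*z - x^2*y - y^3 - y*z^2 + x*z + 3*y
tr(b^-1 a b^2 a b^-1) = tr(a b^2 a b^-1) * tr(b) - tr(a b^2 a)   [inverse elimination on b] = x*y^3*z - x^2*y^2 - y^4 - y^2*z^2 + x^2 + 4*y^2 - 2
apply: tr(a^3 b) = tr(a) * tr(b a^2) - tr(b a)   [square of a] = x^2*z - x*y - z
tr(a^2) = tr(a) * tr(a) - tr(1)   [square of a] = x^2 - 2
apply: tr(a^3) = tr(a) * tr(a^2) - tr(a)   [square of a] = x^3 - 3*x
tr(a^2 b^2 a) = tr(b) * tr(a^3 b) - tr(a^3)   [square of b] = x^2*y*z - x^3 - x*y^2 - y*z + 3*x
apply: tr(a b a^2 b) = tr(a) * tr(b a b a) - tr(b a b)   [square of a] = x*z^2 - y*z - x
tr(a^2 b^2 a b) = tr(b) * tr(a b a^2 b) - tr(a b a^2)   [square of b] = x*y*z^2 - x^2*z - y^2*z + z
tr(a b^2 a b^-1 a) = tr(a^2 b^2 a) * tr(b) - tr(a^2 b^2 a b)   [inverse elimination on b] = x^2*y^2*z - x^3*y - x*y^3 - x*y*z^2 + x^2*z + 3*x*y - z
tr(a b a b^2 a) = tr(b) * tr(a^2 b a b) - tr(a^2 b a)   [square of b] = x*y*z^2 - x^2*z - y^2*z + z
tr(a b a b a b) = tr(b a b a) * tr(b a) - tr(a b)   [split at a repeated b] = z^3 - 3*z
use: tr(a b a b^2 a b) = tr(b) * tr(a b a b a b) - tr(a b a b a)   [square of b] = y*z^3 - x*z^2 - 2*y*z + x
use: tr(a b^2 a b^-1 a b) = tr(a b a b^2 a) * tr(b) - tr(a b a b^2 a b)   [inverse elimination on b] = x*y^2*z^2 - x^2*y*z - y^3*z - y*z^3 + x*z^2 + 3*y*z - x
tr(b^-1 a b^2 a b^-1 a) = tr(a b^2 a b^-1 a) * tr(b) - tr(a b^2 a b^-1 a b)   [inverse elimination on b] = x^2*y^3*z - x^3*y^2 - x*y^4 - 2*x*y^2*z^2 + 2*x^2*y*z + y^3*z + y*z^3 + 3*x*y^2 - x*z^2 - 4*y*z + x
tr(b^-1 a^-1 b^-1 a b^2 a) = tr(b^-1 a b^2 a b^-1) * tr(a) - tr(b^-1 a b^2 a b^-1 a)   [inverse elimination on a] = x*y^2*z^2 - 2*x^2*y*z - y^3*z - y*z^3 + x^3 + x*y^2 + x*z^2 + 4*y*z - 3*x
apply: tr(b^-1 a b^2 a^-1 b^-1 a^-1) = tr(b^-1 a^-1 b^-1 a b^2) * tr(a) - tr(b^-1 a^-1 b^-1 a b^2 a)   [inverse elimination on a] = -x*y^2*z^2 + x^2*y*z + y^3*z + y*z^3 - 4*y*z + x
tr(b^-1 a b^2 a^-1 b^-1) = tr(b^-2 a b^2) * tr(a) - tr(b^-2 a b^2 a)   [inverse elimination on a] = -x*y^3*z + x^2*y^2 + y^4 + y^2*z^2 - 4*y^2 + 2
tr(a^-2 b^-1 a b^2 a^-1 b^-1) = tr(b^-1 a b^2 a^-1 b^-1 a^-1) * tr(a) - tr(b^-1 a b^2 a^-1 b^-1)   [inverse elimination on a] = -x^2*y^2*z^2 + x^3*y*z + 2*x*y^3*z + x*y*z^3 - x^2*y^2 - y^4 - y^2*z^2 - 4*x*y*z + x^2 + 4*y^2 - 2

-x^2*y^2*z^2 + x^3*y*z + 2*x*y^3*z + x*y*z^3 - x^2*y^2 - y^4 - y^2*z^2 - 4*x*y*z + x^2 + 4*y^2 - 2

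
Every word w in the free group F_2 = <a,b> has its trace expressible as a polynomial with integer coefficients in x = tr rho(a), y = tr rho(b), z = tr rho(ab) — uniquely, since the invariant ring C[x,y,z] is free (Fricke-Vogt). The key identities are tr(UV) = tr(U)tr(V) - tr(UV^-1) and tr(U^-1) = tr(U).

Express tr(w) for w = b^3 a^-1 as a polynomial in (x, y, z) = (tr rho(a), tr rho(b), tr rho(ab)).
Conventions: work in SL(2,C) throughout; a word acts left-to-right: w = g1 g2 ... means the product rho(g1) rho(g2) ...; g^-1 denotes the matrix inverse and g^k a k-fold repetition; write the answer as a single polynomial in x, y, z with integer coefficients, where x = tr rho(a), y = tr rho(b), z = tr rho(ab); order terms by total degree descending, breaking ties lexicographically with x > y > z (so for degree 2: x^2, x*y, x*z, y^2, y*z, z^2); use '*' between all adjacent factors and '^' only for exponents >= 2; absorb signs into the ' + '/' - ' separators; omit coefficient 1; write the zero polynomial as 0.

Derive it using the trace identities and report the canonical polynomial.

and tr(b^2) = tr(b) * tr(b) - tr(1) = y^2 - 2
and tr(b^3) = tr(b) * tr(b^2) - tr(b) = y^3 - 3*y
next, tr(b a b) = tr(b) * tr(a b) - tr(a) = y*z - x
tr(b^3 a) = tr(b) * tr(b a b) - tr(b a) = y^2*z - x*y - z
and tr(b^3 a^-1) = tr(b^3) * tr(a) - tr(b^3 a) = x*y^3 - y^2*z - 2*x*y + z

x*y^3 - y^2*z - 2*x*y + z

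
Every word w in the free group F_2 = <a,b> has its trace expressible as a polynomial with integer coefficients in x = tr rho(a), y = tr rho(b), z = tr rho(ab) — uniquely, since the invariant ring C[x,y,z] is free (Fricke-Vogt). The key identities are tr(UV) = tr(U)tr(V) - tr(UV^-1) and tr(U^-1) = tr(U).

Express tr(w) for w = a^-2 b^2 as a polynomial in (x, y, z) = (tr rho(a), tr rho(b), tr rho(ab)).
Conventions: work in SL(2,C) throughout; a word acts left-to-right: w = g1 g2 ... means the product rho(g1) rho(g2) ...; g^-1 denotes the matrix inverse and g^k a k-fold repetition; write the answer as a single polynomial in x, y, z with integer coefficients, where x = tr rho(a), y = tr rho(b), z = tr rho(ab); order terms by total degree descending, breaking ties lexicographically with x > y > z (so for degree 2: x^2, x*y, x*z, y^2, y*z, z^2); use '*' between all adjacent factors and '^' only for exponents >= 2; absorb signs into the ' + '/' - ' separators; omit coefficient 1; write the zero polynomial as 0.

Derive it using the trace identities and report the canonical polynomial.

x^2*y^2 - x*y*z - x^2 - y^2 + 2

trace(b^2) = trace(b)*trace(b) - trace(1)   [square of b] = y^2 - 2
trace(b^2 a) = trace(b)*trace(a b) - trace(a)   [square of b] = y*z - x
apply: trace(a^-1 b^2) = trace(b^2)*trace(a) - trace(b^2 a)   [inverse elimination on a] = x*y^2 - y*z - x
trace(a^-2 b^2) = trace(a^-1 b^2)*trace(a) - trace(a^-1 b^2 a)   [inverse elimination on a] = x^2*y^2 - x*y*z - x^2 - y^2 + 2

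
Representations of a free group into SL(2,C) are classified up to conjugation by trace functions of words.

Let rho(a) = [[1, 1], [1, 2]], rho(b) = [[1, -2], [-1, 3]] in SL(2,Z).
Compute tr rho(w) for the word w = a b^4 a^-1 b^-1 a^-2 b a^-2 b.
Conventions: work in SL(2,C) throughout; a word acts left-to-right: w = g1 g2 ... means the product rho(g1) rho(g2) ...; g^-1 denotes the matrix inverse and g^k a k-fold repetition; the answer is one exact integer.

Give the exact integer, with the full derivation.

168704

rho(a) = [[1, 1], [1, 2]]
... * rho(b) = [[1, -2], [-1, 3]]  ->  [[0, 1], [-1, 4]]
... * rho(b) = [[1, -2], [-1, 3]]  ->  [[-1, 3], [-5, 14]]
... * rho(b) = [[1, -2], [-1, 3]]  ->  [[-4, 11], [-19, 52]]
... * rho(b) = [[1, -2], [-1, 3]]  ->  [[-15, 41], [-71, 194]]
... * rho(a^-1) = [[2, -1], [-1, 1]]  ->  [[-71, 56], [-336, 265]]
... * rho(b^-1) = [[3, 2], [1, 1]]  ->  [[-157, -86], [-743, -407]]
... * rho(a^-1) = [[2, -1], [-1, 1]]  ->  [[-228, 71], [-1079, 336]]
... * rho(a^-1) = [[2, -1], [-1, 1]]  ->  [[-527, 299], [-2494, 1415]]
... * rho(b) = [[1, -2], [-1, 3]]  ->  [[-826, 1951], [-3909, 9233]]
... * rho(a^-1) = [[2, -1], [-1, 1]]  ->  [[-3603, 2777], [-17051, 13142]]
... * rho(a^-1) = [[2, -1], [-1, 1]]  ->  [[-9983, 6380], [-47244, 30193]]
... * rho(b) = [[1, -2], [-1, 3]]  ->  [[-16363, 39106], [-77437, 185067]]
tr = -16363 + 185067 = 168704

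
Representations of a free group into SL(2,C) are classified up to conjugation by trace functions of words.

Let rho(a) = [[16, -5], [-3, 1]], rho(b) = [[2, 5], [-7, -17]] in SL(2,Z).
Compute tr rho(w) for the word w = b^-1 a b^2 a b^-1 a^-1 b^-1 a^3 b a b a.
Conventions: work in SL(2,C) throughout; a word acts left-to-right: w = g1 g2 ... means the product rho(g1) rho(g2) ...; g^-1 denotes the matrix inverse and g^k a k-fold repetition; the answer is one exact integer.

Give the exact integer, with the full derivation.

rho(b^-1) = [[-17, -5], [7, 2]]
... * rho(a) = [[16, -5], [-3, 1]]  ->  [[-257, 80], [106, -33]]
... * rho(b) = [[2, 5], [-7, -17]]  ->  [[-1074, -2645], [443, 1091]]
... * rho(b) = [[2, 5], [-7, -17]]  ->  [[16367, 39595], [-6751, -16332]]
... * rho(a) = [[16, -5], [-3, 1]]  ->  [[143087, -42240], [-59020, 17423]]
... * rho(b^-1) = [[-17, -5], [7, 2]]  ->  [[-2728159, -799915], [1125301, 329946]]
... * rho(a^-1) = [[1, 5], [3, 16]]  ->  [[-5127904, -26439435], [2115139, 10905641]]
... * rho(b^-1) = [[-17, -5], [7, 2]]  ->  [[-97901677, -27239350], [40382124, 11235587]]
... * rho(a) = [[16, -5], [-3, 1]]  ->  [[-1484708782, 462269035], [612407223, -190675033]]
... * rho(a) = [[16, -5], [-3, 1]]  ->  [[-25142147617, 7885812945], [10370540667, -3252711148]]
... * rho(a) = [[16, -5], [-3, 1]]  ->  [[-425931800707, 133596551030], [175686784116, -55105414483]]
... * rho(b) = [[2, 5], [-7, -17]]  ->  [[-1787039458624, -4400800371045], [737111469613, 1815225966791]]
... * rho(a) = [[16, -5], [-3, 1]]  ->  [[-15390230224849, 4534396922075], [6348105613435, -1870331381274]]
... * rho(b) = [[2, 5], [-7, -17]]  ->  [[-62521238904223, -154035898799520], [25788530895788, 63536161548833]]
... * rho(a) = [[16, -5], [-3, 1]]  ->  [[-538232126069008, 158570295721595], [222008009686109, -65406492930107]]
tr = -538232126069008 + -65406492930107 = -603638618999115

-603638618999115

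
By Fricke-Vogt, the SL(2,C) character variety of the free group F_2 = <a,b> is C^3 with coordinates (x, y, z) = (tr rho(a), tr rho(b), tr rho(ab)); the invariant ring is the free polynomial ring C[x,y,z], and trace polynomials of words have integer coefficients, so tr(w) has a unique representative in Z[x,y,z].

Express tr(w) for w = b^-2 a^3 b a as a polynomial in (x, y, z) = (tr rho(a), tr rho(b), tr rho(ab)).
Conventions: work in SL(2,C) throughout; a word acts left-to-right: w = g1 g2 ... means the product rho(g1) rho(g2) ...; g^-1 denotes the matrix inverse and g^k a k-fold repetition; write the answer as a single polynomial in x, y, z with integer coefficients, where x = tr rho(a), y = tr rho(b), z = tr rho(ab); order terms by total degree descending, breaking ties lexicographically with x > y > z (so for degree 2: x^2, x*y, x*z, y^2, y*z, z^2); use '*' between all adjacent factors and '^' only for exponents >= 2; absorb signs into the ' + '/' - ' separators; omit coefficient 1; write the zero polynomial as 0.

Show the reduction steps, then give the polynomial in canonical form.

x^3*y^2*z - x^2*y^3 - x^2*y*z^2 - x^3*z - x*y^2*z + 2*x^2*y + y^3 + y*z^2 + 2*x*z - 3*y

so trace(b a^2) = trace(a) trace(b a) - trace(b) = x*z - y
so trace(a b a^2) = trace(a) trace(b a^2) - trace(b a) = x^2*z - x*y - z
trace(a^3 b a) = trace(a) trace(a b a^2) - trace(a b a) = x^3*z - x^2*y - 2*x*z + y
trace(b a b a) = trace(b a) trace(b a) - trace(1)   [split at repeated b] = z^2 - 2
reduce: trace(b a b) = trace(b) trace(a b) - trace(a) = y*z - x
trace(b a b a^2) = trace(a) trace(b a b a) - trace(b a b) = x*z^2 - y*z - x
reduce: trace(a^3 b a b) = trace(a) trace(b a b a^2) - trace(b a b a) = x^2*z^2 - x*y*z - x^2 - z^2 + 2
so trace(b^-1 a^3 b a) = trace(a^3 b a) trace(b) - trace(a^3 b a b) = x^3*y*z - x^2*y^2 - x^2*z^2 - x*y*z + x^2 + y^2 + z^2 - 2
trace(b^-2 a^3 b a) = trace(b^-1 a^3 b a) trace(b) - trace(b^-1 a^3 b a b) = x^3*y^2*z - x^2*y^3 - x^2*y*z^2 - x^3*z - x*y^2*z + 2*x^2*y + y^3 + y*z^2 + 2*x*z - 3*y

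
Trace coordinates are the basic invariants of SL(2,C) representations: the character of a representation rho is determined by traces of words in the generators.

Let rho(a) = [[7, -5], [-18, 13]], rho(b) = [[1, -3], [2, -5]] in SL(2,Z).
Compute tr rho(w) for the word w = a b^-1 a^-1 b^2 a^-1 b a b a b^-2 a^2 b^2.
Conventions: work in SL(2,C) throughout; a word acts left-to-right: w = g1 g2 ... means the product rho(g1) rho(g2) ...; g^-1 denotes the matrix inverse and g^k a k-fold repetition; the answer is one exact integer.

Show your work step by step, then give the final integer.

300268329330

rho(a) = [[7, -5], [-18, 13]]
... * rho(b^-1) = [[-5, 3], [-2, 1]]  ->  [[-25, 16], [64, -41]]
... * rho(a^-1) = [[13, 5], [18, 7]]  ->  [[-37, -13], [94, 33]]
... * rho(b) = [[1, -3], [2, -5]]  ->  [[-63, 176], [160, -447]]
... * rho(b) = [[1, -3], [2, -5]]  ->  [[289, -691], [-734, 1755]]
... * rho(a^-1) = [[13, 5], [18, 7]]  ->  [[-8681, -3392], [22048, 8615]]
... * rho(b) = [[1, -3], [2, -5]]  ->  [[-15465, 43003], [39278, -109219]]
... * rho(a) = [[7, -5], [-18, 13]]  ->  [[-882309, 636364], [2240888, -1616237]]
... * rho(b) = [[1, -3], [2, -5]]  ->  [[390419, -534893], [-991586, 1358521]]
... * rho(a) = [[7, -5], [-18, 13]]  ->  [[12361007, -8905704], [-31394480, 22618703]]
... * rho(b^-1) = [[-5, 3], [-2, 1]]  ->  [[-43993627, 28177317], [111734994, -71564737]]
... * rho(b^-1) = [[-5, 3], [-2, 1]]  ->  [[163613501, -103803564], [-415545496, 263640245]]
... * rho(a) = [[7, -5], [-18, 13]]  ->  [[3013758659, -2167513837], [-7654342882, 5505050665]]
... * rho(a) = [[7, -5], [-18, 13]]  ->  [[60111559679, -43246473176], [-152671312144, 109837373055]]
... * rho(b) = [[1, -3], [2, -5]]  ->  [[-26381386673, 35897686843], [67003433966, -91172928843]]
... * rho(b) = [[1, -3], [2, -5]]  ->  [[45413987013, -100344274196], [-115342423720, 254854342317]]
tr = 45413987013 + 254854342317 = 300268329330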